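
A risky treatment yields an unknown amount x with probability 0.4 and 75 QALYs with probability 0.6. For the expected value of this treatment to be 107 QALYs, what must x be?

0.4·x + 0.6·75 = 107
0.4·x = 107 − 45 = 62
x = 62 / 0.4 = 155

x = 155 QALYs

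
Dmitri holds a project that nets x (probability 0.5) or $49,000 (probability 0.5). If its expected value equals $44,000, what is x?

x = $39,000

0.5·x + 0.5·49000 = 44000
0.5·x = 44000 − 24500 = 19500
x = 19500 / 0.5 = 39000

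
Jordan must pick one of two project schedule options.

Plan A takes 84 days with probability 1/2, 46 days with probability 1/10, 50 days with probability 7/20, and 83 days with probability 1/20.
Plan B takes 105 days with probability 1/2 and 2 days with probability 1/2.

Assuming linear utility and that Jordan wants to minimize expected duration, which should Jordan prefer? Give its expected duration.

Plan A = 1/2 × 84 + 1/10 × 46 + 7/20 × 50 + 1/20 × 83 = 42 + 4.6 + 17.5 + 4.15 = 68.25
Plan B = 1/2 × 105 + 1/2 × 2 = 52.5 + 1 = 53.5

Plan B (53.5 days)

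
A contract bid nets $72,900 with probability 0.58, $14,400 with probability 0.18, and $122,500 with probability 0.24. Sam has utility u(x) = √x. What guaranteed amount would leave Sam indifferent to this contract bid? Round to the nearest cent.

$68,748.84

E[u] = 0.58·√72900 + 0.18·√14400 + 0.24·√122500 = 0.58·270 + 0.18·120 + 0.24·350 = 262.2
CE = (262.2)² = 68748.84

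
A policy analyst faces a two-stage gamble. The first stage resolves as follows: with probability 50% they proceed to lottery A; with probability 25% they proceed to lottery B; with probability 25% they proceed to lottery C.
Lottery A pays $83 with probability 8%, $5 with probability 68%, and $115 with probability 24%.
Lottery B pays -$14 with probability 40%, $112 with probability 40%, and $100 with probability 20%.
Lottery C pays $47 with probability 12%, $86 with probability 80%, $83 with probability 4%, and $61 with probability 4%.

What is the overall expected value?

$53.67

EV(A) = 0.08 × 83 + 0.68 × 5 + 0.24 × 115 = 6.64 + 3.4 + 27.6 = 37.64
EV(B) = 0.4 × (-14) + 0.4 × 112 + 0.2 × 100 = -5.6 + 44.8 + 20 = 59.2
EV(C) = 0.12 × 47 + 0.8 × 86 + 0.04 × 83 + 0.04 × 61 = 5.64 + 68.8 + 3.32 + 2.44 = 80.2
Overall = 0.5 × 37.64 + 0.25 × 59.2 + 0.25 × 80.2 = 18.82 + 14.8 + 20.05 = 53.67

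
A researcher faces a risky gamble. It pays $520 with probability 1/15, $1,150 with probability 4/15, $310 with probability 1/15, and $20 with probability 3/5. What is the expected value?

$374

EV = 1/15 × 520 + 4/15 × 1150 + 1/15 × 310 + 3/5 × 20 = 34.6667 + 306.6667 + 20.6667 + 12 = 374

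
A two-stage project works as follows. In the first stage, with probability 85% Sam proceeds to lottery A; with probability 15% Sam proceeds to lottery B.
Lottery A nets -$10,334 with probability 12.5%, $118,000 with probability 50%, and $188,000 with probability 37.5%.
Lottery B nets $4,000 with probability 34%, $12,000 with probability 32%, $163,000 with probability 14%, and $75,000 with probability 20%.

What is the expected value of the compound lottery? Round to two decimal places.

$115,430.01

EV(A) = 0.125 × (-10334) + 0.5 × 118000 + 0.375 × 188000 = -1291.75 + 59000 + 70500 = 128208.25
EV(B) = 0.34 × 4000 + 0.32 × 12000 + 0.14 × 163000 + 0.2 × 75000 = 1360 + 3840 + 22820 + 15000 = 43020
Overall = 0.85 × 128208.25 + 0.15 × 43020 = 108977.0125 + 6453 = 115430.0125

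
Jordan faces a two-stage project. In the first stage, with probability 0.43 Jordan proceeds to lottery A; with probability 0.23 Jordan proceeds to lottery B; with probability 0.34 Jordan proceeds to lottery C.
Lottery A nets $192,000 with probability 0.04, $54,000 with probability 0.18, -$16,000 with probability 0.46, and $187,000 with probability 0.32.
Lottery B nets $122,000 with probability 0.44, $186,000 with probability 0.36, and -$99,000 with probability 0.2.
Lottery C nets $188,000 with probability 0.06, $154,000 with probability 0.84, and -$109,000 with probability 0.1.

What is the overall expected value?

$97,353.20

EV(A) = 0.04 × 192000 + 0.18 × 54000 + 0.46 × (-16000) + 0.32 × 187000 = 7680 + 9720 − 7360 + 59840 = 69880
EV(B) = 0.44 × 122000 + 0.36 × 186000 + 0.2 × (-99000) = 53680 + 66960 − 19800 = 100840
EV(C) = 0.06 × 188000 + 0.84 × 154000 + 0.1 × (-109000) = 11280 + 129360 − 10900 = 129740
Overall = 0.43 × 69880 + 0.23 × 100840 + 0.34 × 129740 = 30048.4 + 23193.2 + 44111.6 = 97353.2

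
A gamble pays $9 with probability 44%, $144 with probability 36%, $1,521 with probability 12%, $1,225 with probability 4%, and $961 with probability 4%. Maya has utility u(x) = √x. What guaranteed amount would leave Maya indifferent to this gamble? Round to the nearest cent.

E[u] = 0.44·√9 + 0.36·√144 + 0.12·√1521 + 0.04·√1225 + 0.04·√961 = 0.44·3 + 0.36·12 + 0.12·39 + 0.04·35 + 0.04·31 = 12.96
CE = (12.96)² = 167.9616

$167.96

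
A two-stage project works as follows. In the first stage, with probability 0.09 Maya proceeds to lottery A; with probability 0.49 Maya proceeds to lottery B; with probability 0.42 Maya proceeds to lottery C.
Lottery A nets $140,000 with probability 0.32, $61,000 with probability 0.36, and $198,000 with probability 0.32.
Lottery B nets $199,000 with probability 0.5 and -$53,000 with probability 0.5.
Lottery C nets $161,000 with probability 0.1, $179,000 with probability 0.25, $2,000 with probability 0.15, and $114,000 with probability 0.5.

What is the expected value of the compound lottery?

EV(A) = 0.32 × 140000 + 0.36 × 61000 + 0.32 × 198000 = 44800 + 21960 + 63360 = 130120
EV(B) = 0.5 × 199000 + 0.5 × (-53000) = 99500 − 26500 = 73000
EV(C) = 0.1 × 161000 + 0.25 × 179000 + 0.15 × 2000 + 0.5 × 114000 = 16100 + 44750 + 300 + 57000 = 118150
Overall = 0.09 × 130120 + 0.49 × 73000 + 0.42 × 118150 = 11710.8 + 35770 + 49623 = 97103.8

$97,103.80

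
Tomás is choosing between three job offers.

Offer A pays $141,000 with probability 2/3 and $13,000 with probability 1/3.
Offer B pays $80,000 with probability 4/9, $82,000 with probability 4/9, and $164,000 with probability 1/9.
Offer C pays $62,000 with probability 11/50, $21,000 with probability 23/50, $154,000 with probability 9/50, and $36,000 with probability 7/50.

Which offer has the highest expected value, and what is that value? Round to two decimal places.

Offer A = 2/3 × 141000 + 1/3 × 13000 = 94000 + 4333.3333 = 98333.3333
Offer B = 4/9 × 80000 + 4/9 × 82000 + 1/9 × 164000 = 35555.5556 + 36444.4444 + 18222.2222 = 90222.2222
Offer C = 11/50 × 62000 + 23/50 × 21000 + 9/50 × 154000 + 7/50 × 36000 = 13640 + 9660 + 27720 + 5040 = 56060

Offer A ($98,333.33)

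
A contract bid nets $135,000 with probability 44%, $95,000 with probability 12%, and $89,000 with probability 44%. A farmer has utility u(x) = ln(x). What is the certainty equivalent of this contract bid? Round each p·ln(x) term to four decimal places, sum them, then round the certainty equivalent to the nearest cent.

$107,742.56

E[u] = 0.44·ln(135000) + 0.12·ln(95000) + 0.44·ln(89000) = 5.1977 + 1.3754 + 5.0144 = 11.5875
CE = e^11.5875 ≈ 107742.56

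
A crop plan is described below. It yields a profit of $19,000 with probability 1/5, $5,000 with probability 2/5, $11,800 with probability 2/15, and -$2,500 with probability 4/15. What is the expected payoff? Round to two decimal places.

EV = 1/5 × 19000 + 2/5 × 5000 + 2/15 × 11800 + 4/15 × (-2500) = 3800 + 2000 + 1573.3333 − 666.6667 = 6706.6667

$6,706.67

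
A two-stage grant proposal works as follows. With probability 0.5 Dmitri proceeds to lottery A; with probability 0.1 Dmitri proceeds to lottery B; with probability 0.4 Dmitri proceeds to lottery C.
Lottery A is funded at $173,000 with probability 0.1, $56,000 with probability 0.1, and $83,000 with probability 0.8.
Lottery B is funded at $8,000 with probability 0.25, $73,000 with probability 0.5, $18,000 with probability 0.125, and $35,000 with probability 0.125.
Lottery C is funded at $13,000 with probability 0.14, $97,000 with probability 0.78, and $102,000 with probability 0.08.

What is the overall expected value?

EV(A) = 0.1 × 173000 + 0.1 × 56000 + 0.8 × 83000 = 17300 + 5600 + 66400 = 89300
EV(B) = 0.25 × 8000 + 0.5 × 73000 + 0.125 × 18000 + 0.125 × 35000 = 2000 + 36500 + 2250 + 4375 = 45125
EV(C) = 0.14 × 13000 + 0.78 × 97000 + 0.08 × 102000 = 1820 + 75660 + 8160 = 85640
Overall = 0.5 × 89300 + 0.1 × 45125 + 0.4 × 85640 = 44650 + 4512.5 + 34256 = 83418.5

$83,418.50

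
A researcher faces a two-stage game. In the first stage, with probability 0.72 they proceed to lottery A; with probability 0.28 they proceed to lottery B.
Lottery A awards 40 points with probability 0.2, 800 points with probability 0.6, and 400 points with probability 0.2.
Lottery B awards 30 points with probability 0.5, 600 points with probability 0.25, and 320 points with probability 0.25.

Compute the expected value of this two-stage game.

477.56 points

EV(A) = 0.2 × 40 + 0.6 × 800 + 0.2 × 400 = 8 + 480 + 80 = 568
EV(B) = 0.5 × 30 + 0.25 × 600 + 0.25 × 320 = 15 + 150 + 80 = 245
Overall = 0.72 × 568 + 0.28 × 245 = 408.96 + 68.6 = 477.56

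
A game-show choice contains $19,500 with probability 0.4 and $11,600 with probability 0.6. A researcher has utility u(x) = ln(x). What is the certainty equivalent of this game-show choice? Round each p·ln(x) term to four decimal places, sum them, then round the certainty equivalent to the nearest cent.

E[u] = 0.4·ln(19500) + 0.6·ln(11600) = 3.9513 + 5.6153 = 9.5666
CE = e^9.5666 ≈ 14279.78

$14,279.78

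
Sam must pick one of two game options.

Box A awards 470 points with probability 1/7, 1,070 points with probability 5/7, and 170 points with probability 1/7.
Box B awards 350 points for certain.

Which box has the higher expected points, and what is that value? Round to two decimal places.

Box A (855.71 points)

Box A = 1/7 × 470 + 5/7 × 1070 + 1/7 × 170 = 67.1429 + 764.2857 + 24.2857 = 855.7143
Box B: 350 (certain)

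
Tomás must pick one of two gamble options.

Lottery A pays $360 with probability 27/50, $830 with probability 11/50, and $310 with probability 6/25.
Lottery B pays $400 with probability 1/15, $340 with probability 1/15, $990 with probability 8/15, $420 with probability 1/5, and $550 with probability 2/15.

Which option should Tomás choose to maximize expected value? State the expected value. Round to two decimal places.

Lottery A = 27/50 × 360 + 11/50 × 830 + 6/25 × 310 = 194.4 + 182.6 + 74.4 = 451.4
Lottery B = 1/15 × 400 + 1/15 × 340 + 8/15 × 990 + 1/5 × 420 + 2/15 × 550 = 26.6667 + 22.6667 + 528 + 84 + 73.3333 = 734.6667

Lottery B ($734.67)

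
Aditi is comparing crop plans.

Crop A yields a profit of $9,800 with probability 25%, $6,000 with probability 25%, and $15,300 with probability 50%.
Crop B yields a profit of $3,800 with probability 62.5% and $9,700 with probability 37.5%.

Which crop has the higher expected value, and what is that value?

Crop A ($11,600)

Crop A = 0.25 × 9800 + 0.25 × 6000 + 0.5 × 15300 = 2450 + 1500 + 7650 = 11600
Crop B = 0.625 × 3800 + 0.375 × 9700 = 2375 + 3637.5 = 6012.5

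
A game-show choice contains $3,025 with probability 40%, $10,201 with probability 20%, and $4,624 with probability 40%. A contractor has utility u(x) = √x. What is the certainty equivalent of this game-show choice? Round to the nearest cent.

E[u] = 0.4·√3025 + 0.2·√10201 + 0.4·√4624 = 0.4·55 + 0.2·101 + 0.4·68 = 69.4
CE = (69.4)² = 4816.36

$4,816.36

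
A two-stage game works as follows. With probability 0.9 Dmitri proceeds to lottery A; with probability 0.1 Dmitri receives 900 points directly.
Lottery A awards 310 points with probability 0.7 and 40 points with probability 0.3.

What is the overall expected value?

296.1 points

EV(A) = 0.7 × 310 + 0.3 × 40 = 217 + 12 = 229
Branch B: 900 (certain)
Overall = 0.9 × 229 + 0.1 × 900 = 206.1 + 90 = 296.1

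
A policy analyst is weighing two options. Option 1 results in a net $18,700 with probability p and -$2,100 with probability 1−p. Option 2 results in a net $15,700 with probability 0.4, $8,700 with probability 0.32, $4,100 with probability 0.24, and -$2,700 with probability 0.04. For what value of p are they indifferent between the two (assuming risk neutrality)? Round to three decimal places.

p = 0.579

EV(Option 2) = 0.4 × 15700 + 0.32 × 8700 + 0.24 × 4100 + 0.04 × (-2700) = 6280 + 2784 + 984 − 108 = 9940
p·18700 + (1−p)·(-2100) = 9940
20800p − 2100 = 9940
p = (9940 + 2100) / 20800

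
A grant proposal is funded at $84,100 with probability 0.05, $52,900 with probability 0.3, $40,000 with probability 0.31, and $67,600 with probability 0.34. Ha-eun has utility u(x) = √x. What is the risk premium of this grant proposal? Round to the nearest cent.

$749.79

E[u] = 0.05·√84100 + 0.3·√52900 + 0.31·√40000 + 0.34·√67600 = 0.05·290 + 0.3·230 + 0.31·200 + 0.34·260 = 233.9
CE = (233.9)² = 54709.21
Risk premium = EV − CE = 55459 − 54709.21 = 749.79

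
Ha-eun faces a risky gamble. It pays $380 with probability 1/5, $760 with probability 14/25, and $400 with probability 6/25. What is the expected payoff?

$597.60

EV = 1/5 × 380 + 14/25 × 760 + 6/25 × 400 = 76 + 425.6 + 96 = 597.6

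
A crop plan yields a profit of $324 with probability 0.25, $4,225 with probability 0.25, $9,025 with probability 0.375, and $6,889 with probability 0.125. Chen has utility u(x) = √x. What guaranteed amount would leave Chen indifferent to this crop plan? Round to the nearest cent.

$4,455.56

E[u] = 0.25·√324 + 0.25·√4225 + 0.375·√9025 + 0.125·√6889 = 0.25·18 + 0.25·65 + 0.375·95 + 0.125·83 = 66.75
CE = (66.75)² = 4455.5625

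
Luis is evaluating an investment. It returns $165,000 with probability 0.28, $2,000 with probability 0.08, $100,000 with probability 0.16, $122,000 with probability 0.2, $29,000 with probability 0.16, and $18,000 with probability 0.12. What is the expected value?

$93,560

EV = 0.28 × 165000 + 0.08 × 2000 + 0.16 × 100000 + 0.2 × 122000 + 0.16 × 29000 + 0.12 × 18000 = 46200 + 160 + 16000 + 24400 + 4640 + 2160 = 93560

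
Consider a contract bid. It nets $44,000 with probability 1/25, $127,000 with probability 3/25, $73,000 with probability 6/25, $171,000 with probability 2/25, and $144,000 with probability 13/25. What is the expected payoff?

$123,080

EV = 1/25 × 44000 + 3/25 × 127000 + 6/25 × 73000 + 2/25 × 171000 + 13/25 × 144000 = 1760 + 15240 + 17520 + 13680 + 74880 = 123080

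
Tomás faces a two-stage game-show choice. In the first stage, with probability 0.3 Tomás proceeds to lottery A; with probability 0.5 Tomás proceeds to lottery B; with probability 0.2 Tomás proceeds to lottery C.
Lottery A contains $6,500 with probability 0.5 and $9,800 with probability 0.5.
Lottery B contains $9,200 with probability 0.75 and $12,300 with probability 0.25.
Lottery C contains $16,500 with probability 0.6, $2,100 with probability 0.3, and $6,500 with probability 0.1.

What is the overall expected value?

EV(A) = 0.5 × 6500 + 0.5 × 9800 = 3250 + 4900 = 8150
EV(B) = 0.75 × 9200 + 0.25 × 12300 = 6900 + 3075 = 9975
EV(C) = 0.6 × 16500 + 0.3 × 2100 + 0.1 × 6500 = 9900 + 630 + 650 = 11180
Overall = 0.3 × 8150 + 0.5 × 9975 + 0.2 × 11180 = 2445 + 4987.5 + 2236 = 9668.5

$9,668.50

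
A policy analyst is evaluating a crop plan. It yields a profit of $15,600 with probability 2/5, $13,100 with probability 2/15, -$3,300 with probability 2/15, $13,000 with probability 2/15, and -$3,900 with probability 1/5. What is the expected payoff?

$8,500

EV = 2/5 × 15600 + 2/15 × 13100 + 2/15 × (-3300) + 2/15 × 13000 + 1/5 × (-3900) = 6240 + 1746.6667 − 440 + 1733.3333 − 780 = 8500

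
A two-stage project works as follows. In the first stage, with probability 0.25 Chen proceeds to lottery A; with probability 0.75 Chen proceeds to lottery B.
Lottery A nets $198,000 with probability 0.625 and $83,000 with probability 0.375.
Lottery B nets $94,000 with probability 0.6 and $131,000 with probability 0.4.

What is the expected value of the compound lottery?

EV(A) = 0.625 × 198000 + 0.375 × 83000 = 123750 + 31125 = 154875
EV(B) = 0.6 × 94000 + 0.4 × 131000 = 56400 + 52400 = 108800
Overall = 0.25 × 154875 + 0.75 × 108800 = 38718.75 + 81600 = 120318.75

$120,318.75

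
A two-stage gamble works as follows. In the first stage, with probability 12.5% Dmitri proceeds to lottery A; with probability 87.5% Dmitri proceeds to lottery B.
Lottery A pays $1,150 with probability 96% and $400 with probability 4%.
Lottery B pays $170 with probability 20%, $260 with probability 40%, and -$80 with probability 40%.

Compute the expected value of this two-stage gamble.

EV(A) = 0.96 × 1150 + 0.04 × 400 = 1104 + 16 = 1120
EV(B) = 0.2 × 170 + 0.4 × 260 + 0.4 × (-80) = 34 + 104 − 32 = 106
Overall = 0.125 × 1120 + 0.875 × 106 = 140 + 92.75 = 232.75

$232.75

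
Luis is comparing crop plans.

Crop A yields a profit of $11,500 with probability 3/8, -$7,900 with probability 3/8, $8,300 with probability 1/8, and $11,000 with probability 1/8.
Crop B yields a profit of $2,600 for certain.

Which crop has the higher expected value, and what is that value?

Crop A ($3,762.50)

Crop A = 3/8 × 11500 + 3/8 × (-7900) + 1/8 × 8300 + 1/8 × 11000 = 4312.5 − 2962.5 + 1037.5 + 1375 = 3762.5
Crop B: 2600 (certain)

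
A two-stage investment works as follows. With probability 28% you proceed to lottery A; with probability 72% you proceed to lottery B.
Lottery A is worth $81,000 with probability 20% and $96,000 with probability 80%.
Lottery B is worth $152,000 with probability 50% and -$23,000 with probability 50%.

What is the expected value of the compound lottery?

$72,480

EV(A) = 0.2 × 81000 + 0.8 × 96000 = 16200 + 76800 = 93000
EV(B) = 0.5 × 152000 + 0.5 × (-23000) = 76000 − 11500 = 64500
Overall = 0.28 × 93000 + 0.72 × 64500 = 26040 + 46440 = 72480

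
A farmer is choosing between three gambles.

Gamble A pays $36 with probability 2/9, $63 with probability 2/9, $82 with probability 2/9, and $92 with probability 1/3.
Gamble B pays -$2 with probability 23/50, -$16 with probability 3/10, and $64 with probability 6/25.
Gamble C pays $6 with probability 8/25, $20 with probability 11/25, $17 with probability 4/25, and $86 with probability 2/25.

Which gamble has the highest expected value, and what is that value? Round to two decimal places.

Gamble A ($70.89)

Gamble A = 2/9 × 36 + 2/9 × 63 + 2/9 × 82 + 1/3 × 92 = 8 + 14 + 18.2222 + 30.6667 = 70.8889
Gamble B = 23/50 × (-2) + 3/10 × (-16) + 6/25 × 64 = -0.92 − 4.8 + 15.36 = 9.64
Gamble C = 8/25 × 6 + 11/25 × 20 + 4/25 × 17 + 2/25 × 86 = 1.92 + 8.8 + 2.72 + 6.88 = 20.32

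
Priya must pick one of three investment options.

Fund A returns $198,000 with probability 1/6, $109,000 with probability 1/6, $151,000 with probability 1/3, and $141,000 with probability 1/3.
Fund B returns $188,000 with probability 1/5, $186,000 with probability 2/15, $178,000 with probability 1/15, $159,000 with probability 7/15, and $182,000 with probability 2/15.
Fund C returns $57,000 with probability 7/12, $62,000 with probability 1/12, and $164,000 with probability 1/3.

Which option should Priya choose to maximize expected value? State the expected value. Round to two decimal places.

Fund B ($172,733.33)

Fund A = 1/6 × 198000 + 1/6 × 109000 + 1/3 × 151000 + 1/3 × 141000 = 33000 + 18166.6667 + 50333.3333 + 47000 = 148500
Fund B = 1/5 × 188000 + 2/15 × 186000 + 1/15 × 178000 + 7/15 × 159000 + 2/15 × 182000 = 37600 + 24800 + 11866.6667 + 74200 + 24266.6667 = 172733.3333
Fund C = 7/12 × 57000 + 1/12 × 62000 + 1/3 × 164000 = 33250 + 5166.6667 + 54666.6667 = 93083.3333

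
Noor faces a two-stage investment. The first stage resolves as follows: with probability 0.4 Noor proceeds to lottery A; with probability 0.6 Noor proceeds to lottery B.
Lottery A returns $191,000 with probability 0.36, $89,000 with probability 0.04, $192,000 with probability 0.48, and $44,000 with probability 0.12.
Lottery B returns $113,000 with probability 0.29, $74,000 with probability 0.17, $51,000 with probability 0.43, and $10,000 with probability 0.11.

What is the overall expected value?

$108,932

EV(A) = 0.36 × 191000 + 0.04 × 89000 + 0.48 × 192000 + 0.12 × 44000 = 68760 + 3560 + 92160 + 5280 = 169760
EV(B) = 0.29 × 113000 + 0.17 × 74000 + 0.43 × 51000 + 0.11 × 10000 = 32770 + 12580 + 21930 + 1100 = 68380
Overall = 0.4 × 169760 + 0.6 × 68380 = 67904 + 41028 = 108932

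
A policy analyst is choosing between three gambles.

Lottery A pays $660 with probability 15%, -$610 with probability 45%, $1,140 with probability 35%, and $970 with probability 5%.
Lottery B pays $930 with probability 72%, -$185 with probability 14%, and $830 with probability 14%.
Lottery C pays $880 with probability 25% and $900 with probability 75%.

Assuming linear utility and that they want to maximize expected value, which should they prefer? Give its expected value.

Lottery C ($895)

Lottery A = 0.15 × 660 + 0.45 × (-610) + 0.35 × 1140 + 0.05 × 970 = 99 − 274.5 + 399 + 48.5 = 272
Lottery B = 0.72 × 930 + 0.14 × (-185) + 0.14 × 830 = 669.6 − 25.9 + 116.2 = 759.9
Lottery C = 0.25 × 880 + 0.75 × 900 = 220 + 675 = 895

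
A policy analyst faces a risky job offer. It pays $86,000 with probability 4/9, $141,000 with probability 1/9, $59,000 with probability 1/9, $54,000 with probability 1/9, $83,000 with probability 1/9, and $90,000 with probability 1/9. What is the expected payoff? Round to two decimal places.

$85,666.67

EV = 4/9 × 86000 + 1/9 × 141000 + 1/9 × 59000 + 1/9 × 54000 + 1/9 × 83000 + 1/9 × 90000 = 38222.2222 + 15666.6667 + 6555.5556 + 6000 + 9222.2222 + 10000 = 85666.6667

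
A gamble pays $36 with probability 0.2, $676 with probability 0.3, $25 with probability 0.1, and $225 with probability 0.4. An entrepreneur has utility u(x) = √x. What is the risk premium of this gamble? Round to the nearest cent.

$62.25

E[u] = 0.2·√36 + 0.3·√676 + 0.1·√25 + 0.4·√225 = 0.2·6 + 0.3·26 + 0.1·5 + 0.4·15 = 15.5
CE = (15.5)² = 240.25
Risk premium = EV − CE = 302.5 − 240.25 = 62.25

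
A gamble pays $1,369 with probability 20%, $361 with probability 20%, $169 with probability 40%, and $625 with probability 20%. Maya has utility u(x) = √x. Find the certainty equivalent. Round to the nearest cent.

E[u] = 0.2·√1369 + 0.2·√361 + 0.4·√169 + 0.2·√625 = 0.2·37 + 0.2·19 + 0.4·13 + 0.2·25 = 21.4
CE = (21.4)² = 457.96

$457.96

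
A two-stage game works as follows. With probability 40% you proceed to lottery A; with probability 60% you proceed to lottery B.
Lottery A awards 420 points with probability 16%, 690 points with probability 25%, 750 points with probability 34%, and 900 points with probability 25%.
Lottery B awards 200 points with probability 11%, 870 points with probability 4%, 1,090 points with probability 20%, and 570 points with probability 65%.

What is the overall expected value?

EV(A) = 0.16 × 420 + 0.25 × 690 + 0.34 × 750 + 0.25 × 900 = 67.2 + 172.5 + 255 + 225 = 719.7
EV(B) = 0.11 × 200 + 0.04 × 870 + 0.2 × 1090 + 0.65 × 570 = 22 + 34.8 + 218 + 370.5 = 645.3
Overall = 0.4 × 719.7 + 0.6 × 645.3 = 287.88 + 387.18 = 675.06

675.06 points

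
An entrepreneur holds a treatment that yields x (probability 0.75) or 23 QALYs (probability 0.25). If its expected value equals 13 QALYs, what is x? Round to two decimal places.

0.75·x + 0.25·23 = 13
0.75·x = 13 − 5.75 = 7.25
x = 7.25 / 0.75 = 9.6667

x = 9.67 QALYs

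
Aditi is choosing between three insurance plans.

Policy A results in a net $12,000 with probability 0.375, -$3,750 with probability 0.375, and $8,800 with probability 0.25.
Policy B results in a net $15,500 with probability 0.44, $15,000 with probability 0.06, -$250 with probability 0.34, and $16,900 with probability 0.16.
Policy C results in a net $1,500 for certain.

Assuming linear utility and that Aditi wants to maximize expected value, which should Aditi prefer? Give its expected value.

Policy B ($10,339)

Policy A = 0.375 × 12000 + 0.375 × (-3750) + 0.25 × 8800 = 4500 − 1406.25 + 2200 = 5293.75
Policy B = 0.44 × 15500 + 0.06 × 15000 + 0.34 × (-250) + 0.16 × 16900 = 6820 + 900 − 85 + 2704 = 10339
Policy C: 1500 (certain)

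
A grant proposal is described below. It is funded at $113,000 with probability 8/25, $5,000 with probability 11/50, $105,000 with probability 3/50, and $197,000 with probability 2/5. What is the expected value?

EV = 8/25 × 113000 + 11/50 × 5000 + 3/50 × 105000 + 2/5 × 197000 = 36160 + 1100 + 6300 + 78800 = 122360

$122,360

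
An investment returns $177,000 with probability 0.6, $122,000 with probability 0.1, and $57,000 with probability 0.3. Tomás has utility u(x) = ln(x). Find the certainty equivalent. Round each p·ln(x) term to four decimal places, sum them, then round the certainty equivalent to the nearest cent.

E[u] = 0.6·ln(177000) + 0.1·ln(122000) + 0.3·ln(57000) = 7.2503 + 1.1712 + 3.2852 = 11.7067
CE = e^11.7067 ≈ 121382.26

$121,382.26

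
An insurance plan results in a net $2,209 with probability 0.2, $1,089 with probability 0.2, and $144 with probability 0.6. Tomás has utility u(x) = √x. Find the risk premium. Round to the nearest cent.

E[u] = 0.2·√2209 + 0.2·√1089 + 0.6·√144 = 0.2·47 + 0.2·33 + 0.6·12 = 23.2
CE = (23.2)² = 538.24
Risk premium = EV − CE = 746 − 538.24 = 207.76

$207.76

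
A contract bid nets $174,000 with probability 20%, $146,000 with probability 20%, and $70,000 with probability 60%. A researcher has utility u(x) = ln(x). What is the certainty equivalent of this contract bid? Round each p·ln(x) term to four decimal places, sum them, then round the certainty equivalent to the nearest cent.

$97,294.72

E[u] = 0.2·ln(174000) + 0.2·ln(146000) + 0.6·ln(70000) = 2.4134 + 2.3783 + 6.6938 = 11.4855
CE = e^11.4855 ≈ 97294.72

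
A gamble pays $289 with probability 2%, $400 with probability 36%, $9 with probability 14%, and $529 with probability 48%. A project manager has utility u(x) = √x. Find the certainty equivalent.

E[u] = 0.02·√289 + 0.36·√400 + 0.14·√9 + 0.48·√529 = 0.02·17 + 0.36·20 + 0.14·3 + 0.48·23 = 19
CE = (19)² = 361

$361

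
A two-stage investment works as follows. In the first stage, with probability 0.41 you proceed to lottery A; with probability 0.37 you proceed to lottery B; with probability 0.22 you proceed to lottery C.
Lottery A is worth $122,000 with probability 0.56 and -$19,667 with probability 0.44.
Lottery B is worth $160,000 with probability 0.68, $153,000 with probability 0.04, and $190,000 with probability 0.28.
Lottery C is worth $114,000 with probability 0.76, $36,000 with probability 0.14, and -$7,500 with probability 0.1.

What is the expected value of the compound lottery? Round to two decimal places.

$106,672.27

EV(A) = 0.56 × 122000 + 0.44 × (-19667) = 68320 − 8653.48 = 59666.52
EV(B) = 0.68 × 160000 + 0.04 × 153000 + 0.28 × 190000 = 108800 + 6120 + 53200 = 168120
EV(C) = 0.76 × 114000 + 0.14 × 36000 + 0.1 × (-7500) = 86640 + 5040 − 750 = 90930
Overall = 0.41 × 59666.52 + 0.37 × 168120 + 0.22 × 90930 = 24463.2732 + 62204.4 + 20004.6 = 106672.2732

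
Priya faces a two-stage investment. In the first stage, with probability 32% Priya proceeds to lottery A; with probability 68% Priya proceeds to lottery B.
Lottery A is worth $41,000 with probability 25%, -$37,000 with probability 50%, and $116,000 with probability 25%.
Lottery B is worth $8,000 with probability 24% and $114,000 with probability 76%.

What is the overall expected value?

EV(A) = 0.25 × 41000 + 0.5 × (-37000) + 0.25 × 116000 = 10250 − 18500 + 29000 = 20750
EV(B) = 0.24 × 8000 + 0.76 × 114000 = 1920 + 86640 = 88560
Overall = 0.32 × 20750 + 0.68 × 88560 = 6640 + 60220.8 = 66860.8

$66,860.80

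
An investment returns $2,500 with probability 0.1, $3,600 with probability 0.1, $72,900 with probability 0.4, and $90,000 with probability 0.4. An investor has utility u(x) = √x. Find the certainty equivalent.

$57,121

E[u] = 0.1·√2500 + 0.1·√3600 + 0.4·√72900 + 0.4·√90000 = 0.1·50 + 0.1·60 + 0.4·270 + 0.4·300 = 239
CE = (239)² = 57121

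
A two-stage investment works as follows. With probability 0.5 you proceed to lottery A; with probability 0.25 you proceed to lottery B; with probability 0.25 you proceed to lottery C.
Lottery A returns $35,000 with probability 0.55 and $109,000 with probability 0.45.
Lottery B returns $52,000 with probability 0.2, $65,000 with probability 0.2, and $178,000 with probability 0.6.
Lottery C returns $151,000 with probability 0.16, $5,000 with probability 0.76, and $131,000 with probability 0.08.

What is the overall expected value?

$76,310

EV(A) = 0.55 × 35000 + 0.45 × 109000 = 19250 + 49050 = 68300
EV(B) = 0.2 × 52000 + 0.2 × 65000 + 0.6 × 178000 = 10400 + 13000 + 106800 = 130200
EV(C) = 0.16 × 151000 + 0.76 × 5000 + 0.08 × 131000 = 24160 + 3800 + 10480 = 38440
Overall = 0.5 × 68300 + 0.25 × 130200 + 0.25 × 38440 = 34150 + 32550 + 9610 = 76310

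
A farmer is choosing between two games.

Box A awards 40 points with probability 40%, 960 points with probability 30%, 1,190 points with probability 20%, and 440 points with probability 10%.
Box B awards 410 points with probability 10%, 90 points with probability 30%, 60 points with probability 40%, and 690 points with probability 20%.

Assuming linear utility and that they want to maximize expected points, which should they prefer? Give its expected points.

Box A = 0.4 × 40 + 0.3 × 960 + 0.2 × 1190 + 0.1 × 440 = 16 + 288 + 238 + 44 = 586
Box B = 0.1 × 410 + 0.3 × 90 + 0.4 × 60 + 0.2 × 690 = 41 + 27 + 24 + 138 = 230

Box A (586 points)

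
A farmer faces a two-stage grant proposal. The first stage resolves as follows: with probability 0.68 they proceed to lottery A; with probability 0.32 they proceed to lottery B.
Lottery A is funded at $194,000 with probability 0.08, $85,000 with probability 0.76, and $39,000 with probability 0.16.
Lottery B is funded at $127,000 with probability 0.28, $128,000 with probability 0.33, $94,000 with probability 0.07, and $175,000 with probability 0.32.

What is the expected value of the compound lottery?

EV(A) = 0.08 × 194000 + 0.76 × 85000 + 0.16 × 39000 = 15520 + 64600 + 6240 = 86360
EV(B) = 0.28 × 127000 + 0.33 × 128000 + 0.07 × 94000 + 0.32 × 175000 = 35560 + 42240 + 6580 + 56000 = 140380
Overall = 0.68 × 86360 + 0.32 × 140380 = 58724.8 + 44921.6 = 103646.4

$103,646.40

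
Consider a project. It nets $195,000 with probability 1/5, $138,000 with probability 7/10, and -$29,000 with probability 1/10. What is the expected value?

EV = 1/5 × 195000 + 7/10 × 138000 + 1/10 × (-29000) = 39000 + 96600 − 2900 = 132700

$132,700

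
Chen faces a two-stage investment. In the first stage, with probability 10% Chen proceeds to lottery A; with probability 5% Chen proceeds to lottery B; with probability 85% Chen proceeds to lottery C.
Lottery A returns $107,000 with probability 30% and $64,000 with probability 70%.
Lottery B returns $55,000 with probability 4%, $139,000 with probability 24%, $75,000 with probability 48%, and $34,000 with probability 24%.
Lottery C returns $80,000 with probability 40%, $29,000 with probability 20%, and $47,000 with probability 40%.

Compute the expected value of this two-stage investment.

EV(A) = 0.3 × 107000 + 0.7 × 64000 = 32100 + 44800 = 76900
EV(B) = 0.04 × 55000 + 0.24 × 139000 + 0.48 × 75000 + 0.24 × 34000 = 2200 + 33360 + 36000 + 8160 = 79720
EV(C) = 0.4 × 80000 + 0.2 × 29000 + 0.4 × 47000 = 32000 + 5800 + 18800 = 56600
Overall = 0.1 × 76900 + 0.05 × 79720 + 0.85 × 56600 = 7690 + 3986 + 48110 = 59786

$59,786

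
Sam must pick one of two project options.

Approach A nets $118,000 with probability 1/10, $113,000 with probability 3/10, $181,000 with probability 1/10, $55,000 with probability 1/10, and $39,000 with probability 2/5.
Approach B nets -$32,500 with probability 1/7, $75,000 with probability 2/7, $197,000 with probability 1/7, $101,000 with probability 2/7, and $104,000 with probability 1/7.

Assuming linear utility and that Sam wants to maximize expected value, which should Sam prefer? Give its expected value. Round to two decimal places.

Approach B ($88,642.86)

Approach A = 1/10 × 118000 + 3/10 × 113000 + 1/10 × 181000 + 1/10 × 55000 + 2/5 × 39000 = 11800 + 33900 + 18100 + 5500 + 15600 = 84900
Approach B = 1/7 × (-32500) + 2/7 × 75000 + 1/7 × 197000 + 2/7 × 101000 + 1/7 × 104000 = -4642.8571 + 21428.5714 + 28142.8571 + 28857.1429 + 14857.1429 = 88642.8571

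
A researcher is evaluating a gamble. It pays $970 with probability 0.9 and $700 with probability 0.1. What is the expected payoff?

$943

EV = 0.9 × 970 + 0.1 × 700 = 873 + 70 = 943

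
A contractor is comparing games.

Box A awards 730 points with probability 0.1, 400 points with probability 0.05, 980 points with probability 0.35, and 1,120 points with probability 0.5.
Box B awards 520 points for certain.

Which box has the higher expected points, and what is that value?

Box A = 0.1 × 730 + 0.05 × 400 + 0.35 × 980 + 0.5 × 1120 = 73 + 20 + 343 + 560 = 996
Box B: 520 (certain)

Box A (996 points)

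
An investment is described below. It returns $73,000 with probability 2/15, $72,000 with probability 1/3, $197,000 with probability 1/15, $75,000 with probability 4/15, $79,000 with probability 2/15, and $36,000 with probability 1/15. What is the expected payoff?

$79,800

EV = 2/15 × 73000 + 1/3 × 72000 + 1/15 × 197000 + 4/15 × 75000 + 2/15 × 79000 + 1/15 × 36000 = 9733.3333 + 24000 + 13133.3333 + 20000 + 10533.3333 + 2400 = 79800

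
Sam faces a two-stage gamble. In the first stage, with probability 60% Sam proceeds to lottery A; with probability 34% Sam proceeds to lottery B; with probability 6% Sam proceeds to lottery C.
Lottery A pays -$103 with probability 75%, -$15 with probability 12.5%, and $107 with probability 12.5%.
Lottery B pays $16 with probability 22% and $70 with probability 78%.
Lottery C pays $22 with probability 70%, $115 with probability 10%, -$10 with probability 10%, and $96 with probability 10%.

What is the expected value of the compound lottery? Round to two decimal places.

EV(A) = 0.75 × (-103) + 0.125 × (-15) + 0.125 × 107 = -77.25 − 1.875 + 13.375 = -65.75
EV(B) = 0.22 × 16 + 0.78 × 70 = 3.52 + 54.6 = 58.12
EV(C) = 0.7 × 22 + 0.1 × 115 + 0.1 × (-10) + 0.1 × 96 = 15.4 + 11.5 − 1 + 9.6 = 35.5
Overall = 0.6 × (-65.75) + 0.34 × 58.12 + 0.06 × 35.5 = -39.45 + 19.7608 + 2.13 = -17.5592

-$17.56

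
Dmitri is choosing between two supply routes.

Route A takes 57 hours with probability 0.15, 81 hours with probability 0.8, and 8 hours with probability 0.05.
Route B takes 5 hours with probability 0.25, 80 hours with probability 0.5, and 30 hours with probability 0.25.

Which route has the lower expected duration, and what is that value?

Route B (48.75 hours)

Route A = 0.15 × 57 + 0.8 × 81 + 0.05 × 8 = 8.55 + 64.8 + 0.4 = 73.75
Route B = 0.25 × 5 + 0.5 × 80 + 0.25 × 30 = 1.25 + 40 + 7.5 = 48.75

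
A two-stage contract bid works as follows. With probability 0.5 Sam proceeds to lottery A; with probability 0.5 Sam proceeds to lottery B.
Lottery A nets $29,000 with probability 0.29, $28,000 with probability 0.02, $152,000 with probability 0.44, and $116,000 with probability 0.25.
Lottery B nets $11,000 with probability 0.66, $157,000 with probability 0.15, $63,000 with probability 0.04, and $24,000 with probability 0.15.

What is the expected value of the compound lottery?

$70,890

EV(A) = 0.29 × 29000 + 0.02 × 28000 + 0.44 × 152000 + 0.25 × 116000 = 8410 + 560 + 66880 + 29000 = 104850
EV(B) = 0.66 × 11000 + 0.15 × 157000 + 0.04 × 63000 + 0.15 × 24000 = 7260 + 23550 + 2520 + 3600 = 36930
Overall = 0.5 × 104850 + 0.5 × 36930 = 52425 + 18465 = 70890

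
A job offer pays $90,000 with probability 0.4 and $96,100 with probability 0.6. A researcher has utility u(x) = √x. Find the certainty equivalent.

E[u] = 0.4·√90000 + 0.6·√96100 = 0.4·300 + 0.6·310 = 306
CE = (306)² = 93636

$93,636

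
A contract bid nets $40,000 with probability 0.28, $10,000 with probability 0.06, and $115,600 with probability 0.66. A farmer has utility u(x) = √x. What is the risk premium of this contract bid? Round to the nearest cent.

$6,071.04

E[u] = 0.28·√40000 + 0.06·√10000 + 0.66·√115600 = 0.28·200 + 0.06·100 + 0.66·340 = 286.4
CE = (286.4)² = 82024.96
Risk premium = EV − CE = 88096 − 82024.96 = 6071.04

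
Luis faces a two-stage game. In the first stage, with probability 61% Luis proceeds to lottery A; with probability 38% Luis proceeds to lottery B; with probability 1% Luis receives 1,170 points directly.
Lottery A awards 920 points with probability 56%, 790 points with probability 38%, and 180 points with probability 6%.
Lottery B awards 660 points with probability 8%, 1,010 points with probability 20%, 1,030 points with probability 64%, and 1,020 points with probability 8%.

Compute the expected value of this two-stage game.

894.01 points

EV(A) = 0.56 × 920 + 0.38 × 790 + 0.06 × 180 = 515.2 + 300.2 + 10.8 = 826.2
EV(B) = 0.08 × 660 + 0.2 × 1010 + 0.64 × 1030 + 0.08 × 1020 = 52.8 + 202 + 659.2 + 81.6 = 995.6
Branch C: 1170 (certain)
Overall = 0.61 × 826.2 + 0.38 × 995.6 + 0.01 × 1170 = 503.982 + 378.328 + 11.7 = 894.01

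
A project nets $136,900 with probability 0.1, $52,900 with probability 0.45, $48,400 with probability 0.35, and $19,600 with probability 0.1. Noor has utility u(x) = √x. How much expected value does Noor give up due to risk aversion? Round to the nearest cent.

E[u] = 0.1·√136900 + 0.45·√52900 + 0.35·√48400 + 0.1·√19600 = 0.1·370 + 0.45·230 + 0.35·220 + 0.1·140 = 231.5
CE = (231.5)² = 53592.25
Risk premium = EV − CE = 56395 − 53592.25 = 2802.75

$2,802.75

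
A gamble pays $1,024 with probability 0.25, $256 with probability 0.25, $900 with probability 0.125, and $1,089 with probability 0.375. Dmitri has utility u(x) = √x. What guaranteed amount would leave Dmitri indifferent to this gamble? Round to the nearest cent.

$791.02

E[u] = 0.25·√1024 + 0.25·√256 + 0.125·√900 + 0.375·√1089 = 0.25·32 + 0.25·16 + 0.125·30 + 0.375·33 = 28.125
CE = (28.125)² = 791.015625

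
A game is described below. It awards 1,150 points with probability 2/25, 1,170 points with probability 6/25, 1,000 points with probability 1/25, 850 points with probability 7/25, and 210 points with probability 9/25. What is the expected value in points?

EV = 2/25 × 1150 + 6/25 × 1170 + 1/25 × 1000 + 7/25 × 850 + 9/25 × 210 = 92 + 280.8 + 40 + 238 + 75.6 = 726.4

726.4 points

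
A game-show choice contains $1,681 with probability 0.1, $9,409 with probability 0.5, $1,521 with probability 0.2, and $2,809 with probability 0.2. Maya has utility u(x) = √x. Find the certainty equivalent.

$5,041

E[u] = 0.1·√1681 + 0.5·√9409 + 0.2·√1521 + 0.2·√2809 = 0.1·41 + 0.5·97 + 0.2·39 + 0.2·53 = 71
CE = (71)² = 5041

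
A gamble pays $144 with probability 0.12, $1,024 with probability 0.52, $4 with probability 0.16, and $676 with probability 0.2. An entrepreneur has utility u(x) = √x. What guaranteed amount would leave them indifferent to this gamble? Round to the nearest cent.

E[u] = 0.12·√144 + 0.52·√1024 + 0.16·√4 + 0.2·√676 = 0.12·12 + 0.52·32 + 0.16·2 + 0.2·26 = 23.6
CE = (23.6)² = 556.96

$556.96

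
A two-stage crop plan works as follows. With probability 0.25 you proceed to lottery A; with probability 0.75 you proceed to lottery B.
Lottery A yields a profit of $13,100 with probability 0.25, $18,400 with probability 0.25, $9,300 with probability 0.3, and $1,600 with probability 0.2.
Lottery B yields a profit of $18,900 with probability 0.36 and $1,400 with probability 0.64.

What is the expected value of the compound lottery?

EV(A) = 0.25 × 13100 + 0.25 × 18400 + 0.3 × 9300 + 0.2 × 1600 = 3275 + 4600 + 2790 + 320 = 10985
EV(B) = 0.36 × 18900 + 0.64 × 1400 = 6804 + 896 = 7700
Overall = 0.25 × 10985 + 0.75 × 7700 = 2746.25 + 5775 = 8521.25

$8,521.25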